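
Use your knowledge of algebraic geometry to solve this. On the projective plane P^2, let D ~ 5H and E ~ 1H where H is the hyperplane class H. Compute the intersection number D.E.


Using bilinearity of the intersection pairing on the projective plane P^2:
(aH).(bH) = ab * (H.H)
We have H^2 = 1 (Bezout).
D.E = (5H).(1H) = 5*1*1
= 5*1
= 5

5


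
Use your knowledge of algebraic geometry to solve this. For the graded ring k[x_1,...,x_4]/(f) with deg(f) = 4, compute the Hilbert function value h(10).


For R = k[x_1,...,x_n]/(f) with f homogeneous of degree e:
The Hilbert series is (1 - t^e)/(1 - t)^n.
So h(d) = C(d+n-1, n-1) - C(d-e+n-1, n-1) for d >= e.
With n=4, e=4, d=10:
C(10+4-1, 4-1) = C(13, 3) = 286
C(10-4+4-1, 4-1) = C(9, 3) = 84
h(10) = 286 - 84 = 202

202


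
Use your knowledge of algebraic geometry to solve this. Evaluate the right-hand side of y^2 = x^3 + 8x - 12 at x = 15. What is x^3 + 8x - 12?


Compute x^3 + 8x - 12 at x = 15:
x^3 = 15^3 = 3375
8*x = 8*15 = 120
Sum: 3375 + 120 - 12 = 3483

3483


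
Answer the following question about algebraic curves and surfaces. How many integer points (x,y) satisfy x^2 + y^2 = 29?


Systematically check integer values of x where x^2 <= 29.
For each valid x, check if 29 - x^2 is a perfect square.
x=2: 29 - 4 = 25, sqrt = 5 (valid)
x=5: 29 - 25 = 4, sqrt = 2 (valid)
Total integer solutions found: 8

8


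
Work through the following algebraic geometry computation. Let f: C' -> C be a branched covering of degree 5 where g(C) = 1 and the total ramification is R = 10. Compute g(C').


Riemann-Hurwitz formula: 2g' - 2 = d(2g - 2) + R
Given: d = 5, g = 1, R = 10
2g' - 2 = 5*(2*1 - 2) + 10
2g' - 2 = 5*0 + 10
2g' - 2 = 0 + 10 = 10
2g' = 12
g' = 6

6


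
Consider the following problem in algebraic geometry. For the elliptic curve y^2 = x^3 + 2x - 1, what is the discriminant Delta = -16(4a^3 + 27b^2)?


Compute each component:
4a^3 = 4*2^3 = 4*8 = 32
27b^2 = 27*(-1)^2 = 27*1 = 27
4a^3 + 27b^2 = 32 + 27 = 59
Delta = -16*59 = -944

-944


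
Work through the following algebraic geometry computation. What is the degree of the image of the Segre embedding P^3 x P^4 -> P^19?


The degree of the Segre variety P^3 x P^4 is C(m+n, m).
= C(7, 3)
= 35

35


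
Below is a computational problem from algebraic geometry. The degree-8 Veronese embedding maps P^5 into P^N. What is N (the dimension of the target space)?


The Veronese embedding v_d: P^n -> P^N maps each point to all
degree-d monomials in n+1 homogeneous coordinates.
N = C(n+d, d) - 1
N = C(5+8, 8) - 1
N = C(13, 8) - 1
C(13, 8) = 1287
N = 1287 - 1 = 1286

1286


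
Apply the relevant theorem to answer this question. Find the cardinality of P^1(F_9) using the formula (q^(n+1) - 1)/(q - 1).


P^1(F_9) has (q^(n+1) - 1)/(q - 1) points.
= 9^1 + 9^0
= 9 + 1
= 10

10


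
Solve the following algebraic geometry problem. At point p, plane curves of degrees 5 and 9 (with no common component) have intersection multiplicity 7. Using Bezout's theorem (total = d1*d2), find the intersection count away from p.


By Bezout's theorem, the total intersection number is d1 * d2.
Total = 5 * 9 = 45
Intersection multiplicity at p = 7
Remaining intersections = 45 - 7 = 38

38


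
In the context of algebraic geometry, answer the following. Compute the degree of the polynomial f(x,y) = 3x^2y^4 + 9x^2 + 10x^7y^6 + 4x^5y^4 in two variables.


Examine each term for its total degree (sum of exponents).
  Term '3x^2y^4' has total degree 2+4 = 6.
  Term '9x^2' has total degree 2+0 = 2.
  Term '10x^7y^6' has total degree 7+6 = 13.
  Term '4x^5y^4' has total degree 5+4 = 9.
The maximum total degree among all terms is 13.

13


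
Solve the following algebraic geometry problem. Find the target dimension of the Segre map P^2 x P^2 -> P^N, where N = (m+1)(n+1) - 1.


The Segre embedding maps P^m x P^n into P^N via
all products of coordinates from each factor.
N = (m+1)(n+1) - 1
N = (2+1)(2+1) - 1
N = 3*3 - 1
N = 9 - 1 = 8

8


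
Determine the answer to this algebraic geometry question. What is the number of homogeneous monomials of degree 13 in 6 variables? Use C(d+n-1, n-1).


The number of degree-13 monomials in 6 variables is C(d+n-1, n-1).
= C(13+6-1, 6-1) = C(18, 5)
= 8568

8568


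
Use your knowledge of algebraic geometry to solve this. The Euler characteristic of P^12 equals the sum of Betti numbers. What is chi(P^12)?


The complex projective space P^12 has one cell in each even real dimension 0, 2, ..., 24.
The cohomology groups are H^{2k}(P^12) = Z for k = 0,...,12, and 0 otherwise.
Euler characteristic = sum of Betti numbers = 1 per even-dimensional cohomology group.
chi(P^12) = 12 + 1 = 13

13


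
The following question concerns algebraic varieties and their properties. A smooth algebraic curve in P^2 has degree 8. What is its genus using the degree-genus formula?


Using the genus formula for smooth plane curves:
g = (d-1)(d-2)/2
g = (8-1)(8-2)/2
g = 7*6/2
g = 42/2 = 21

21


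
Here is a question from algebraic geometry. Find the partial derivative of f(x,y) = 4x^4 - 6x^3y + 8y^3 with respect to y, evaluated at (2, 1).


df/dy = (-6)*x^3 + 3*8*y^2
At (2,1): (-6)*2^3 + 3*8*1^2
= -48 + 24
= -24

-24


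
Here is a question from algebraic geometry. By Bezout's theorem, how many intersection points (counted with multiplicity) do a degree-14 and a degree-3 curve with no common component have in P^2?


Bezout's theorem states the intersection count equals the product of degrees.
Intersection count = 14 * 3 = 42

42


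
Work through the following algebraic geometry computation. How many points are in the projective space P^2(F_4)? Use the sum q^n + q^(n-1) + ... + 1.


P^2(F_4) has (q^(n+1) - 1)/(q - 1) points.
= 4^2 + 4^1 + 4^0
= 16 + 4 + 1
= 21

21


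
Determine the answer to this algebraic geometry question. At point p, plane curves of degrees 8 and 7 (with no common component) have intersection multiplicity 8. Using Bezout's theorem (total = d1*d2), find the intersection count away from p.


By Bezout's theorem, the total intersection number is d1 * d2.
Total = 8 * 7 = 56
Intersection multiplicity at p = 8
Remaining intersections = 56 - 8 = 48

48


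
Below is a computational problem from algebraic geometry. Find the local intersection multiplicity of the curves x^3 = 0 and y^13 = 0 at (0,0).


The intersection multiplicity of V(x^a) and V(y^b) at the origin is:
I(O; V(x^3), V(y^13)) = dim_k(k[x,y]/(x^3, y^13))
A basis for k[x,y]/(x^3, y^13) is the set of monomials x^i * y^j
where 0 <= i < 3 and 0 <= j < 13.
The number of such monomials is 3 * 13 = 39

39


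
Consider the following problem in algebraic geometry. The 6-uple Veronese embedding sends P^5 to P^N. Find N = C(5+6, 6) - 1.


The Veronese embedding v_d: P^n -> P^N maps each point to all
degree-d monomials in n+1 homogeneous coordinates.
N = C(n+d, d) - 1
N = C(5+6, 6) - 1
N = C(11, 6) - 1
C(11, 6) = 462
N = 462 - 1 = 461

461


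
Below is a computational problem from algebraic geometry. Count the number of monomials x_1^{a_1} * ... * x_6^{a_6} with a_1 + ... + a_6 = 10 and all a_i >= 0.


The number of degree-10 monomials in 6 variables is C(d+n-1, n-1).
= C(10+6-1, 6-1) = C(15, 5)
= 3003

3003


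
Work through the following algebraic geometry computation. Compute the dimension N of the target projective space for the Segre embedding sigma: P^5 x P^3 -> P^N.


The Segre embedding maps P^m x P^n into P^N via
all products of coordinates from each factor.
N = (m+1)(n+1) - 1
N = (5+1)(3+1) - 1
N = 6*4 - 1
N = 24 - 1 = 23

23


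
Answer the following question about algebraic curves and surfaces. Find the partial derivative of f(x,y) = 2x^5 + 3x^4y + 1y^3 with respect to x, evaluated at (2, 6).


df/dx = 5*2*x^4 + 4*3*x^3*y
At (2,6): 5*2*2^4 + 4*3*2^3*6
= 160 + 576
= 736

736


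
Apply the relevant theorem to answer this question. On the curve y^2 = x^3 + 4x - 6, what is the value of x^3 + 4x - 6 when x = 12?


Compute x^3 + 4x - 6 at x = 12:
x^3 = 12^3 = 1728
4*x = 4*12 = 48
Sum: 1728 + 48 - 6 = 1770

1770


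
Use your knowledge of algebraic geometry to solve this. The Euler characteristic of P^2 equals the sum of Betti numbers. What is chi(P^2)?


The complex projective space P^2 has one cell in each even real dimension 0, 2, ..., 4.
The cohomology groups are H^{2k}(P^2) = Z for k = 0,...,2, and 0 otherwise.
Euler characteristic = sum of Betti numbers = 1 per even-dimensional cohomology group.
chi(P^2) = 2 + 1 = 3

3


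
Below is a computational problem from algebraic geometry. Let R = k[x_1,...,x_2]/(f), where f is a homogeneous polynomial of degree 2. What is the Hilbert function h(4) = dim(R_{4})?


For R = k[x_1,...,x_n]/(f) with f homogeneous of degree e:
The Hilbert series is (1 - t^e)/(1 - t)^n.
So h(d) = C(d+n-1, n-1) - C(d-e+n-1, n-1) for d >= e.
With n=2, e=2, d=4:
C(4+2-1, 2-1) = C(5, 1) = 5
C(4-2+2-1, 2-1) = C(3, 1) = 3
h(4) = 5 - 3 = 2

2


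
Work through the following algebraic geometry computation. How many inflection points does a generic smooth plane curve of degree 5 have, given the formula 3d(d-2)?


For a general smooth plane curve C of degree d, the inflection points are
the intersection of C with its Hessian curve, which has degree 3(d-2).
By Bezout, the total intersection number is d * 3(d-2) = 5 * 9 = 45.
For a general curve every flex is ordinary, so each contributes
multiplicity 1 to C·Hess(C), and the number of distinct inflection
points is 3d(d-2).
Inflection points = 3*5*(5-2) = 3*5*3 = 45

45


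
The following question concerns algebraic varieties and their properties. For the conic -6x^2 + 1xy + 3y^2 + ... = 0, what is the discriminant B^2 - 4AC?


The discriminant of a conic Ax^2 + Bxy + Cy^2 + ... = 0 is B^2 - 4AC.
B^2 = 1^2 = 1
4AC = 4*(-6)*3 = -72
Discriminant = 1 + 72 = 73

73


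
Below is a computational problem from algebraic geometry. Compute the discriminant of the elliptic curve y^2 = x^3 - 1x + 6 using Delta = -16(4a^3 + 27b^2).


Compute each component:
4a^3 = 4*(-1)^3 = 4*(-1) = -4
27b^2 = 27*6^2 = 27*36 = 972
4a^3 + 27b^2 = -4 + 972 = 968
Delta = -16*968 = -15488

-15488


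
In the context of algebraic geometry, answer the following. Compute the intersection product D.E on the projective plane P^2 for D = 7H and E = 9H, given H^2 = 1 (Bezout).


Using bilinearity of the intersection pairing on the projective plane P^2:
(aH).(bH) = ab * (H.H)
We have H^2 = 1 (Bezout).
D.E = (7H).(9H) = 7*9*1
= 63*1
= 63

63


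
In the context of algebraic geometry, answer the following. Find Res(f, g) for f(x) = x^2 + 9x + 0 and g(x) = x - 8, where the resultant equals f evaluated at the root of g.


For Res(f, x - c), we evaluate f at x = c.
f(8) = 8^2 + 9*8 + 0
= 64 + 72 + 0
= 136 + 0 = 136
Res(f, g) = 136

136


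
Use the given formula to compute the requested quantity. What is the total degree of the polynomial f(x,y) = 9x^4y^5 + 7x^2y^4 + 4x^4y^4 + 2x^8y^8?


Examine each term for its total degree (sum of exponents).
  Term '9x^4y^5' has total degree 4+5 = 9.
  Term '7x^2y^4' has total degree 2+4 = 6.
  Term '4x^4y^4' has total degree 4+4 = 8.
  Term '2x^8y^8' has total degree 8+8 = 16.
The maximum total degree among all terms is 16.

16


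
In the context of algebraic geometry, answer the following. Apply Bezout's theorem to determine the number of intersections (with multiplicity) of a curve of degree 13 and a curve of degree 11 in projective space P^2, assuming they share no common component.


Bezout's theorem states the intersection count equals the product of degrees.
Intersection count = 13 * 11 = 143

143


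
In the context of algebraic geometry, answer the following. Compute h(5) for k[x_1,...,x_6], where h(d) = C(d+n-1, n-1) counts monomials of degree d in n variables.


The Hilbert function for the polynomial ring in 6 variables is:
h(d) = C(d+n-1, n-1)
h(5) = C(5+6-1, 6-1) = C(10, 5)
= 10! / (5! * 5!)
= 252

252


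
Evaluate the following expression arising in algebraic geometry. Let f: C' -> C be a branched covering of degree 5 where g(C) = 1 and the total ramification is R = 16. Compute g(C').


Riemann-Hurwitz formula: 2g' - 2 = d(2g - 2) + R
Given: d = 5, g = 1, R = 16
2g' - 2 = 5*(2*1 - 2) + 16
2g' - 2 = 5*0 + 16
2g' - 2 = 0 + 16 = 16
2g' = 18
g' = 9

9


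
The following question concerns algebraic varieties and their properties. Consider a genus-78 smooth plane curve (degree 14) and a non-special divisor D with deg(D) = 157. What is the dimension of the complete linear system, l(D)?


First, compute the genus of a smooth plane curve of degree 14:
g = (d-1)(d-2)/2 = (14-1)(14-2)/2 = 78
For a non-special divisor D (i.e., h^1(D) = 0), Riemann-Roch gives:
l(D) = deg(D) - g + 1
Since deg(D) = 157 >= 2g - 1 = 155, D is non-special.
l(D) = 157 - 78 + 1 = 80

80


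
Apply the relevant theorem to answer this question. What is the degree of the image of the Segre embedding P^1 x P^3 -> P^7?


The degree of the Segre variety P^1 x P^3 is C(m+n, m).
= C(4, 1)
= 4

4


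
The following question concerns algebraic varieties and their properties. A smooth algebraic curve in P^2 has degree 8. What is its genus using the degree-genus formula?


Using the genus formula for smooth plane curves:
g = (d-1)(d-2)/2
g = (8-1)(8-2)/2
g = 7*6/2
g = 42/2 = 21

21


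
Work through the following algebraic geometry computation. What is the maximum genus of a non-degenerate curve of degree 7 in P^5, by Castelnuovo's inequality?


Castelnuovo's bound: write d - 1 = m(r-1) + epsilon with 0 <= epsilon < r-1.
d - 1 = 7 - 1 = 6
r - 1 = 5 - 1 = 4
6 = 1*4 + 2, so m = 1, epsilon = 2
pi(d, r) = m(m-1)(r-1)/2 + m*epsilon
= 1*0*4/2 + 1*2
= 0/2 + 2
= 0 + 2 = 2

2


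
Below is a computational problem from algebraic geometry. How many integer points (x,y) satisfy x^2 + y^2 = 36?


Systematically check integer values of x where x^2 <= 36.
For each valid x, check if 36 - x^2 is a perfect square.
x=0: 36 - 0 = 36, sqrt = 6 (valid)
x=6: 36 - 36 = 0, sqrt = 0 (valid)
Total integer solutions found: 4

4


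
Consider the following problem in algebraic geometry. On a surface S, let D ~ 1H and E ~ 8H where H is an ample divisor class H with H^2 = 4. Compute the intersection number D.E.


Using bilinearity of the intersection pairing on a surface S:
(aH).(bH) = ab * (H.H)
We have H^2 = 4.
D.E = (1H).(8H) = 1*8*4
= 8*4
= 32

32


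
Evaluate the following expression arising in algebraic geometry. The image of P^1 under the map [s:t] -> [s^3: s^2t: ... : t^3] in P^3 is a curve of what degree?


The rational normal curve in P^3 is the image of P^1 under the 3-uple Veronese.
A general hyperplane in P^3 pulls back to a degree-3 form on P^1, which has 3 zeros,
so the curve meets a general hyperplane in 3 points. Degree = 3.

3


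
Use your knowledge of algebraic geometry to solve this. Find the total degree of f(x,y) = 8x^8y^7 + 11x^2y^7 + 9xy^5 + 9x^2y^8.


Examine each term for its total degree (sum of exponents).
  Term '8x^8y^7' has total degree 8+7 = 15.
  Term '11x^2y^7' has total degree 2+7 = 9.
  Term '9xy^5' has total degree 1+5 = 6.
  Term '9x^2y^8' has total degree 2+8 = 10.
The maximum total degree among all terms is 15.

15


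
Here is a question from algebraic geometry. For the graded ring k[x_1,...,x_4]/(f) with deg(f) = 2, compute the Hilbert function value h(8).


For R = k[x_1,...,x_n]/(f) with f homogeneous of degree e:
The Hilbert series is (1 - t^e)/(1 - t)^n.
So h(d) = C(d+n-1, n-1) - C(d-e+n-1, n-1) for d >= e.
With n=4, e=2, d=8:
C(8+4-1, 4-1) = C(11, 3) = 165
C(8-2+4-1, 4-1) = C(9, 3) = 84
h(8) = 165 - 84 = 81

81


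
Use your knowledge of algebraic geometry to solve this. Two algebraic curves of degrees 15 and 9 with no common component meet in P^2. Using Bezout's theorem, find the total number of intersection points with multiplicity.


Bezout's theorem states the intersection count equals the product of degrees.
Intersection count = 15 * 9 = 135

135


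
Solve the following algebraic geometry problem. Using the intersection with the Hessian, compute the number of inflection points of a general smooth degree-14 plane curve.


For a general smooth plane curve C of degree d, the inflection points are
the intersection of C with its Hessian curve, which has degree 3(d-2).
By Bezout, the total intersection number is d * 3(d-2) = 14 * 36 = 504.
For a general curve every flex is ordinary, so each contributes
multiplicity 1 to C·Hess(C), and the number of distinct inflection
points is 3d(d-2).
Inflection points = 3*14*(14-2) = 3*14*12 = 504

504


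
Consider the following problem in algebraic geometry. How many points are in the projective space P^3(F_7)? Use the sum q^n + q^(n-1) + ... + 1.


P^3(F_7) has (q^(n+1) - 1)/(q - 1) points.
= 7^3 + 7^2 + 7^1 + 7^0
= 343 + 49 + 7 + 1
= 400

400


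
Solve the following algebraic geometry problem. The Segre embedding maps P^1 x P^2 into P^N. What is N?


The Segre embedding maps P^m x P^n into P^N via
all products of coordinates from each factor.
N = (m+1)(n+1) - 1
N = (1+1)(2+1) - 1
N = 2*3 - 1
N = 6 - 1 = 5

5


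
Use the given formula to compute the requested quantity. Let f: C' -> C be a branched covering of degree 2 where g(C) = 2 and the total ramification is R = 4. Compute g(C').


Riemann-Hurwitz formula: 2g' - 2 = d(2g - 2) + R
Given: d = 2, g = 2, R = 4
2g' - 2 = 2*(2*2 - 2) + 4
2g' - 2 = 2*2 + 4
2g' - 2 = 4 + 4 = 8
2g' = 10
g' = 5

5


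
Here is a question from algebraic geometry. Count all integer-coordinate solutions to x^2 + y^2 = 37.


Systematically check integer values of x where x^2 <= 37.
For each valid x, check if 37 - x^2 is a perfect square.
x=1: 37 - 1 = 36, sqrt = 6 (valid)
x=6: 37 - 36 = 1, sqrt = 1 (valid)
Total integer solutions found: 8

8


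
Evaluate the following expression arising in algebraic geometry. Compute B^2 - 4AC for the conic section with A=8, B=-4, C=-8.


The discriminant of a conic Ax^2 + Bxy + Cy^2 + ... = 0 is B^2 - 4AC.
B^2 = (-4)^2 = 16
4AC = 4*8*(-8) = -256
Discriminant = 16 + 256 = 272

272


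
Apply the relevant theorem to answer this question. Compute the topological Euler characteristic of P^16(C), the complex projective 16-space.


The complex projective space P^16 has one cell in each even real dimension 0, 2, ..., 32.
The cohomology groups are H^{2k}(P^16) = Z for k = 0,...,16, and 0 otherwise.
Euler characteristic = sum of Betti numbers = 1 per even-dimensional cohomology group.
chi(P^16) = 16 + 1 = 17

17


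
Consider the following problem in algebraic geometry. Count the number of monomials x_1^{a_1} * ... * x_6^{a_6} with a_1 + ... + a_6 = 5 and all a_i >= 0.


The number of degree-5 monomials in 6 variables is C(d+n-1, n-1).
= C(5+6-1, 6-1) = C(10, 5)
= 252

252


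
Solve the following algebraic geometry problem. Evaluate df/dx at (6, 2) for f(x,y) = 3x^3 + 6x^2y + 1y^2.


df/dx = 3*3*x^2 + 2*6*x^1*y
At (6,2): 3*3*6^2 + 2*6*6^1*2
= 324 + 144
= 468

468


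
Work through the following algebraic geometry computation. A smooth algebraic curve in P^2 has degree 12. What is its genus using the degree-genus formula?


Using the genus formula for smooth plane curves:
g = (d-1)(d-2)/2
g = (12-1)(12-2)/2
g = 11*10/2
g = 110/2 = 55

55


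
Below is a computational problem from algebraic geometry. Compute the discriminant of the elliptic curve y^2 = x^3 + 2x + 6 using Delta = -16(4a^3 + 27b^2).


Compute each component:
4a^3 = 4*2^3 = 4*8 = 32
27b^2 = 27*6^2 = 27*36 = 972
4a^3 + 27b^2 = 32 + 972 = 1004
Delta = -16*1004 = -16064

-16064


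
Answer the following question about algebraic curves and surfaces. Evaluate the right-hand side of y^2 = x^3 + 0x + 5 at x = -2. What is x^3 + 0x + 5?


Compute x^3 + 0x + 5 at x = -2:
x^3 = (-2)^3 = -8
0*x = 0*(-2) = 0
Sum: -8 + 0 + 5 = -3

-3


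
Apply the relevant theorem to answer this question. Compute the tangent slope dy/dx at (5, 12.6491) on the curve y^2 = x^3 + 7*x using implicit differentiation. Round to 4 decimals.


Using implicit differentiation of y^2 = x^3 + 7*x:
2y * dy/dx = 3x^2 + 7
dy/dx = (3x^2 + 7)/(2y)
Numerator: 3*5^2 + 7 = 82
Denominator: 2*12.6491 = 25.2982
dy/dx = 82/25.2982 = 3.2413

3.2413


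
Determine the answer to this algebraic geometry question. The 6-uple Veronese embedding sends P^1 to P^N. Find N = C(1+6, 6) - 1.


The Veronese embedding v_d: P^n -> P^N maps each point to all
degree-d monomials in n+1 homogeneous coordinates.
N = C(n+d, d) - 1
N = C(1+6, 6) - 1
N = C(7, 6) - 1
C(7, 6) = 7
N = 7 - 1 = 6

6


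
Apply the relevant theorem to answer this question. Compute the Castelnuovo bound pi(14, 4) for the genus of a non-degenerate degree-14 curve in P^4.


Castelnuovo's bound: write d - 1 = m(r-1) + epsilon with 0 <= epsilon < r-1.
d - 1 = 14 - 1 = 13
r - 1 = 4 - 1 = 3
13 = 4*3 + 1, so m = 4, epsilon = 1
pi(d, r) = m(m-1)(r-1)/2 + m*epsilon
= 4*3*3/2 + 4*1
= 36/2 + 4
= 18 + 4 = 22

22


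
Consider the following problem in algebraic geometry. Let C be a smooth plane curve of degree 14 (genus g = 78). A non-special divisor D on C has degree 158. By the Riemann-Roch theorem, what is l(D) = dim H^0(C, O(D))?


First, compute the genus of a smooth plane curve of degree 14:
g = (d-1)(d-2)/2 = (14-1)(14-2)/2 = 78
For a non-special divisor D (i.e., h^1(D) = 0), Riemann-Roch gives:
l(D) = deg(D) - g + 1
Since deg(D) = 158 >= 2g - 1 = 155, D is non-special.
l(D) = 158 - 78 + 1 = 81

81


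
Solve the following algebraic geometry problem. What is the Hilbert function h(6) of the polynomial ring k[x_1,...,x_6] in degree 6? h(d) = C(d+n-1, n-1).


The Hilbert function for the polynomial ring in 6 variables is:
h(d) = C(d+n-1, n-1)
h(6) = C(6+6-1, 6-1) = C(11, 5)
= 11! / (5! * 6!)
= 462

462


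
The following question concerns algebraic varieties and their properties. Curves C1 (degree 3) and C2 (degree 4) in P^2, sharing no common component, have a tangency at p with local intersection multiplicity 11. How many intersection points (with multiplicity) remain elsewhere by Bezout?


By Bezout's theorem, the total intersection number is d1 * d2.
Total = 3 * 4 = 12
Intersection multiplicity at p = 11
Remaining intersections = 12 - 11 = 1

1


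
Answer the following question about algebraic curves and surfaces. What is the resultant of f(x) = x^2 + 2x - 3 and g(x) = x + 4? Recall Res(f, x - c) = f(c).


For Res(f, x - c), we evaluate f at x = c.
f(-4) = (-4)^2 + 2*(-4) - 3
= 16 - 8 - 3
= 8 - 3 = 5
Res(f, g) = 5

5


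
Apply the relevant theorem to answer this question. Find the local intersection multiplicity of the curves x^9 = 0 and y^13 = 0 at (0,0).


The intersection multiplicity of V(x^a) and V(y^b) at the origin is:
I(O; V(x^9), V(y^13)) = dim_k(k[x,y]/(x^9, y^13))
A basis for k[x,y]/(x^9, y^13) is the set of monomials x^i * y^j
where 0 <= i < 9 and 0 <= j < 13.
The number of such monomials is 9 * 13 = 117

117


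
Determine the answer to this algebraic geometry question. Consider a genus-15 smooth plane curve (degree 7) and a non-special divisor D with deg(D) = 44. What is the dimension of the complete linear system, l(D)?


First, compute the genus of a smooth plane curve of degree 7:
g = (d-1)(d-2)/2 = (7-1)(7-2)/2 = 15
For a non-special divisor D (i.e., h^1(D) = 0), Riemann-Roch gives:
l(D) = deg(D) - g + 1
Since deg(D) = 44 >= 2g - 1 = 29, D is non-special.
l(D) = 44 - 15 + 1 = 30

30


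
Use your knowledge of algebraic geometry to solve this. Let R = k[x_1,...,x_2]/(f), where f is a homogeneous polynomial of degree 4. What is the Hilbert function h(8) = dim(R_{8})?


For R = k[x_1,...,x_n]/(f) with f homogeneous of degree e:
The Hilbert series is (1 - t^e)/(1 - t)^n.
So h(d) = C(d+n-1, n-1) - C(d-e+n-1, n-1) for d >= e.
With n=2, e=4, d=8:
C(8+2-1, 2-1) = C(9, 1) = 9
C(8-4+2-1, 2-1) = C(5, 1) = 5
h(8) = 9 - 5 = 4

4


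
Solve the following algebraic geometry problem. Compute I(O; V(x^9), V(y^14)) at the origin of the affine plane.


The intersection multiplicity of V(x^a) and V(y^b) at the origin is:
I(O; V(x^9), V(y^14)) = dim_k(k[x,y]/(x^9, y^14))
A basis for k[x,y]/(x^9, y^14) is the set of monomials x^i * y^j
where 0 <= i < 9 and 0 <= j < 14.
The number of such monomials is 9 * 14 = 126

126


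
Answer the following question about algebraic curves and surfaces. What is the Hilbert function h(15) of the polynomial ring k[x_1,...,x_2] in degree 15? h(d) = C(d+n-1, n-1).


The Hilbert function for the polynomial ring in 2 variables is:
h(d) = C(d+n-1, n-1)
h(15) = C(15+2-1, 2-1) = C(16, 1)
= 16! / (1! * 15!)
= 16

16


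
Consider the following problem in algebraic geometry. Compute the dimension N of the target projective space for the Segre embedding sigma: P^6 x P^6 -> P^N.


The Segre embedding maps P^m x P^n into P^N via
all products of coordinates from each factor.
N = (m+1)(n+1) - 1
N = (6+1)(6+1) - 1
N = 7*7 - 1
N = 49 - 1 = 48

48


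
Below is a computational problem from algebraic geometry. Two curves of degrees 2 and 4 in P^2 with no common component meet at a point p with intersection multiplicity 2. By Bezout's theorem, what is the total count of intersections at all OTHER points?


By Bezout's theorem, the total intersection number is d1 * d2.
Total = 2 * 4 = 8
Intersection multiplicity at p = 2
Remaining intersections = 8 - 2 = 6

6


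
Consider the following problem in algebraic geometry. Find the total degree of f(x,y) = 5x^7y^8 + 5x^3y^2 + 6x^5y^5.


Examine each term for its total degree (sum of exponents).
  Term '5x^7y^8' has total degree 7+8 = 15.
  Term '5x^3y^2' has total degree 3+2 = 5.
  Term '6x^5y^5' has total degree 5+5 = 10.
The maximum total degree among all terms is 15.

15


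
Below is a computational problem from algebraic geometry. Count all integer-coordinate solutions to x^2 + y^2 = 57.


Systematically check integer values of x where x^2 <= 57.
For each valid x, check if 57 - x^2 is a perfect square.
Total integer solutions found: 0

0


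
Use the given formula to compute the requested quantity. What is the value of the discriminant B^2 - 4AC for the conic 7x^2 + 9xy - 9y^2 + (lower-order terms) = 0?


The discriminant of a conic Ax^2 + Bxy + Cy^2 + ... = 0 is B^2 - 4AC.
B^2 = 9^2 = 81
4AC = 4*7*(-9) = -252
Discriminant = 81 + 252 = 333

333


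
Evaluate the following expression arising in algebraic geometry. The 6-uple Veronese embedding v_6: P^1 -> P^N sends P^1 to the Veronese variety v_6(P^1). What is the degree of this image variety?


The Veronese variety v_6(P^1) has degree d^r.
d^r = 6^1 = 6

6


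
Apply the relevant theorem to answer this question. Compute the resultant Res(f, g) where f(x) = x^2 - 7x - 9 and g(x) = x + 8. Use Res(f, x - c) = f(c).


For Res(f, x - c), we evaluate f at x = c.
f(-8) = (-8)^2 - 7*(-8) - 9
= 64 + 56 - 9
= 120 - 9 = 111
Res(f, g) = 111

111


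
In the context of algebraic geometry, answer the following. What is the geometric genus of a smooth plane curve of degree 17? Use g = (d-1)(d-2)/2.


Using the genus formula for smooth plane curves:
g = (d-1)(d-2)/2
g = (17-1)(17-2)/2
g = 16*15/2
g = 240/2 = 120

120


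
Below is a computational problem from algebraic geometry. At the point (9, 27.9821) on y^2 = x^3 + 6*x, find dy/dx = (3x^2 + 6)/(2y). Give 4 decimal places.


Using implicit differentiation of y^2 = x^3 + 6*x:
2y * dy/dx = 3x^2 + 6
dy/dx = (3x^2 + 6)/(2y)
Numerator: 3*9^2 + 6 = 249
Denominator: 2*27.9821 = 55.9642
dy/dx = 249/55.9642 = 4.4493

4.4493


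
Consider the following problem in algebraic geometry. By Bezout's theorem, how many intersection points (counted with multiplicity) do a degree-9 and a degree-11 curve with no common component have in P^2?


Bezout's theorem states the intersection count equals the product of degrees.
Intersection count = 9 * 11 = 99

99


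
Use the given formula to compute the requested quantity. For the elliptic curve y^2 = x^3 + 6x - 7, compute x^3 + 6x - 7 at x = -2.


Compute x^3 + 6x - 7 at x = -2:
x^3 = (-2)^3 = -8
6*x = 6*(-2) = -12
Sum: -8 - 12 - 7 = -27

-27


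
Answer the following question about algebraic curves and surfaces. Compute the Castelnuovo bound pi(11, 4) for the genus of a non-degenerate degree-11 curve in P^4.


Castelnuovo's bound: write d - 1 = m(r-1) + epsilon with 0 <= epsilon < r-1.
d - 1 = 11 - 1 = 10
r - 1 = 4 - 1 = 3
10 = 3*3 + 1, so m = 3, epsilon = 1
pi(d, r) = m(m-1)(r-1)/2 + m*epsilon
= 3*2*3/2 + 3*1
= 18/2 + 3
= 9 + 3 = 12

12


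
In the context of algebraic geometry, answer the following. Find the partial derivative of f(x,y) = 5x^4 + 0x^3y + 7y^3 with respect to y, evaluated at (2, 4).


df/dy = 0*x^3 + 3*7*y^2
At (2,4): 0*2^3 + 3*7*4^2
= 0 + 336
= 336

336


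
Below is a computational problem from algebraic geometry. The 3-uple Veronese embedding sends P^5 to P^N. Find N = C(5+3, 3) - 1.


The Veronese embedding v_d: P^n -> P^N maps each point to all
degree-d monomials in n+1 homogeneous coordinates.
N = C(n+d, d) - 1
N = C(5+3, 3) - 1
N = C(8, 3) - 1
C(8, 3) = 56
N = 56 - 1 = 55

55


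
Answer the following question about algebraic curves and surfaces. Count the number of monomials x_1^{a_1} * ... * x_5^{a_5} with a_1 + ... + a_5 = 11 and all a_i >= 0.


The number of degree-11 monomials in 5 variables is C(d+n-1, n-1).
= C(11+5-1, 5-1) = C(15, 4)
= 1365

1365


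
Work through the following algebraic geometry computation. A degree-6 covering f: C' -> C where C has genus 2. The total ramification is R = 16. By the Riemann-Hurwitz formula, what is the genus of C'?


Riemann-Hurwitz formula: 2g' - 2 = d(2g - 2) + R
Given: d = 6, g = 2, R = 16
2g' - 2 = 6*(2*2 - 2) + 16
2g' - 2 = 6*2 + 16
2g' - 2 = 12 + 16 = 28
2g' = 30
g' = 15

15


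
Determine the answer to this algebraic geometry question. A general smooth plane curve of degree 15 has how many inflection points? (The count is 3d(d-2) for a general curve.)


For a general smooth plane curve C of degree d, the inflection points are
the intersection of C with its Hessian curve, which has degree 3(d-2).
By Bezout, the total intersection number is d * 3(d-2) = 15 * 39 = 585.
For a general curve every flex is ordinary, so each contributes
multiplicity 1 to C·Hess(C), and the number of distinct inflection
points is 3d(d-2).
Inflection points = 3*15*(15-2) = 3*15*13 = 585

585


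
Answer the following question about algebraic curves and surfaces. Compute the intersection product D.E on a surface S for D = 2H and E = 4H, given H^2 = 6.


Using bilinearity of the intersection pairing on a surface S:
(aH).(bH) = ab * (H.H)
We have H^2 = 6.
D.E = (2H).(4H) = 2*4*6
= 8*6
= 48

48


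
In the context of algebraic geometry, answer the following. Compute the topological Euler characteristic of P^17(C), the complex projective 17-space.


The complex projective space P^17 has one cell in each even real dimension 0, 2, ..., 34.
The cohomology groups are H^{2k}(P^17) = Z for k = 0,...,17, and 0 otherwise.
Euler characteristic = sum of Betti numbers = 1 per even-dimensional cohomology group.
chi(P^17) = 17 + 1 = 18

18


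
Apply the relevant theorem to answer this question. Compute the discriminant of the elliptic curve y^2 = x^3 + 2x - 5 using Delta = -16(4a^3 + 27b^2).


Compute each component:
4a^3 = 4*2^3 = 4*8 = 32
27b^2 = 27*(-5)^2 = 27*25 = 675
4a^3 + 27b^2 = 32 + 675 = 707
Delta = -16*707 = -11312

-11312


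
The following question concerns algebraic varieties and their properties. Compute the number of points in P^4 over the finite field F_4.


P^4(F_4) has (q^(n+1) - 1)/(q - 1) points.
= 4^4 + 4^3 + 4^2 + 4^1 + 4^0
= 256 + 64 + 16 + 4 + 1
= 341

341


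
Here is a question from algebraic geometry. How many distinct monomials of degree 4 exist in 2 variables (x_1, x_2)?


The number of degree-4 monomials in 2 variables is C(d+n-1, n-1).
= C(4+2-1, 2-1) = C(5, 1)
= 5

5


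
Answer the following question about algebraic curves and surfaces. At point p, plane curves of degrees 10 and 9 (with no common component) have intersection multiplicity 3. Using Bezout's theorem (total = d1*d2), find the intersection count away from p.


By Bezout's theorem, the total intersection number is d1 * d2.
Total = 10 * 9 = 90
Intersection multiplicity at p = 3
Remaining intersections = 90 - 3 = 87

87


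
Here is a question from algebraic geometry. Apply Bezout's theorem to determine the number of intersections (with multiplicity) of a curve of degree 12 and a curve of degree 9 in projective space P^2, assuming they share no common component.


Bezout's theorem states the intersection count equals the product of degrees.
Intersection count = 12 * 9 = 108

108


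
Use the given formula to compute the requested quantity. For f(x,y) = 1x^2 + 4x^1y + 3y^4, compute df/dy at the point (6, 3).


df/dy = 4*x^1 + 4*3*y^3
At (6,3): 4*6^1 + 4*3*3^3
= 24 + 324
= 348

348


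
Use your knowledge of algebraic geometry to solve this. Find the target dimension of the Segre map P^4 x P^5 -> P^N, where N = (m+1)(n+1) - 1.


The Segre embedding maps P^m x P^n into P^N via
all products of coordinates from each factor.
N = (m+1)(n+1) - 1
N = (4+1)(5+1) - 1
N = 5*6 - 1
N = 30 - 1 = 29

29


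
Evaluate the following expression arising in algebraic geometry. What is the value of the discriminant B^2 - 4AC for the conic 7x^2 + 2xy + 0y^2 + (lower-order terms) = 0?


The discriminant of a conic Ax^2 + Bxy + Cy^2 + ... = 0 is B^2 - 4AC.
B^2 = 2^2 = 4
4AC = 4*7*0 = 0
Discriminant = 4 + 0 = 4

4


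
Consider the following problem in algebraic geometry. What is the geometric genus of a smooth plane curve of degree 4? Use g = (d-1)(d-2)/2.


Using the genus formula for smooth plane curves:
g = (d-1)(d-2)/2
g = (4-1)(4-2)/2
g = 3*2/2
g = 6/2 = 3

3


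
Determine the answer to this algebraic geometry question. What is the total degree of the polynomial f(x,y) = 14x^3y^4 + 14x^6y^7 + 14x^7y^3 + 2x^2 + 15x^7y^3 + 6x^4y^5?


Examine each term for its total degree (sum of exponents).
  Term '14x^3y^4' has total degree 3+4 = 7.
  Term '14x^6y^7' has total degree 6+7 = 13.
  Term '14x^7y^3' has total degree 7+3 = 10.
  Term '2x^2' has total degree 2+0 = 2.
  Term '15x^7y^3' has total degree 7+3 = 10.
  Term '6x^4y^5' has total degree 4+5 = 9.
The maximum total degree among all terms is 13.

13


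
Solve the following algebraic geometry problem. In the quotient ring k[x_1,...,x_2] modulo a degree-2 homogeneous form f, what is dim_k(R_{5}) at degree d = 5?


For R = k[x_1,...,x_n]/(f) with f homogeneous of degree e:
The Hilbert series is (1 - t^e)/(1 - t)^n.
So h(d) = C(d+n-1, n-1) - C(d-e+n-1, n-1) for d >= e.
With n=2, e=2, d=5:
C(5+2-1, 2-1) = C(6, 1) = 6
C(5-2+2-1, 2-1) = C(4, 1) = 4
h(5) = 6 - 4 = 2

2


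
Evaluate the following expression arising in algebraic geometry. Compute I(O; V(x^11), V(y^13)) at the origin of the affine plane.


The intersection multiplicity of V(x^a) and V(y^b) at the origin is:
I(O; V(x^11), V(y^13)) = dim_k(k[x,y]/(x^11, y^13))
A basis for k[x,y]/(x^11, y^13) is the set of monomials x^i * y^j
where 0 <= i < 11 and 0 <= j < 13.
The number of such monomials is 11 * 13 = 143

143


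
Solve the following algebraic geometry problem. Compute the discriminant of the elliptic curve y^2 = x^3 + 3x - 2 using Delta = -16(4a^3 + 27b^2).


Compute each component:
4a^3 = 4*3^3 = 4*27 = 108
27b^2 = 27*(-2)^2 = 27*4 = 108
4a^3 + 27b^2 = 108 + 108 = 216
Delta = -16*216 = -3456

-3456


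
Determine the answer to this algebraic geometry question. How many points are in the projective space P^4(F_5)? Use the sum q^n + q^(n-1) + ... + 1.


P^4(F_5) has (q^(n+1) - 1)/(q - 1) points.
= 5^4 + 5^3 + 5^2 + 5^1 + 5^0
= 625 + 125 + 25 + 5 + 1
= 781

781


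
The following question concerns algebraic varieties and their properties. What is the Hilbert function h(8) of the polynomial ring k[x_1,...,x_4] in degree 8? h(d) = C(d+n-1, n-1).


The Hilbert function for the polynomial ring in 4 variables is:
h(d) = C(d+n-1, n-1)
h(8) = C(8+4-1, 4-1) = C(11, 3)
= 11! / (3! * 8!)
= 165

165


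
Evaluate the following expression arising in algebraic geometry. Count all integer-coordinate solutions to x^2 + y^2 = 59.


Systematically check integer values of x where x^2 <= 59.
For each valid x, check if 59 - x^2 is a perfect square.
Total integer solutions found: 0

0


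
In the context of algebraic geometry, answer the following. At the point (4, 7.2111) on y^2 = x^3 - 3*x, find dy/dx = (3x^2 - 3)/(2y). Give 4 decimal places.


Using implicit differentiation of y^2 = x^3 - 3*x:
2y * dy/dx = 3x^2 - 3
dy/dx = (3x^2 - 3)/(2y)
Numerator: 3*4^2 - 3 = 45
Denominator: 2*7.2111 = 14.4222
dy/dx = 45/14.4222 = 3.1202

3.1202


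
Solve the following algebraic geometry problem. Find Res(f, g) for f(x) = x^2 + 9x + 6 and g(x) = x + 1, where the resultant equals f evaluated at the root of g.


For Res(f, x - c), we evaluate f at x = c.
f(-1) = (-1)^2 + 9*(-1) + 6
= 1 - 9 + 6
= -8 + 6 = -2
Res(f, g) = -2

-2


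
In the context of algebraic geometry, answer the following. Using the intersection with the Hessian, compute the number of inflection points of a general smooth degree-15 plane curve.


For a general smooth plane curve C of degree d, the inflection points are
the intersection of C with its Hessian curve, which has degree 3(d-2).
By Bezout, the total intersection number is d * 3(d-2) = 15 * 39 = 585.
For a general curve every flex is ordinary, so each contributes
multiplicity 1 to C·Hess(C), and the number of distinct inflection
points is 3d(d-2).
Inflection points = 3*15*(15-2) = 3*15*13 = 585

585


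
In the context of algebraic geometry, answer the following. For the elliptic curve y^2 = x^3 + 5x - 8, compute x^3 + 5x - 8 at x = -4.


Compute x^3 + 5x - 8 at x = -4:
x^3 = (-4)^3 = -64
5*x = 5*(-4) = -20
Sum: -64 - 20 - 8 = -92

-92


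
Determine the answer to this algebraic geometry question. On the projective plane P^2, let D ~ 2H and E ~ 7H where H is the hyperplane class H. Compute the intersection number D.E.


Using bilinearity of the intersection pairing on the projective plane P^2:
(aH).(bH) = ab * (H.H)
We have H^2 = 1 (Bezout).
D.E = (2H).(7H) = 2*7*1
= 14*1
= 14

14


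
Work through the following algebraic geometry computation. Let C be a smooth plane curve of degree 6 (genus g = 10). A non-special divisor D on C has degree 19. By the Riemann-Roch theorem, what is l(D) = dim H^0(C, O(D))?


First, compute the genus of a smooth plane curve of degree 6:
g = (d-1)(d-2)/2 = (6-1)(6-2)/2 = 10
For a non-special divisor D (i.e., h^1(D) = 0), Riemann-Roch gives:
l(D) = deg(D) - g + 1
Since deg(D) = 19 >= 2g - 1 = 19, D is non-special.
l(D) = 19 - 10 + 1 = 10

10


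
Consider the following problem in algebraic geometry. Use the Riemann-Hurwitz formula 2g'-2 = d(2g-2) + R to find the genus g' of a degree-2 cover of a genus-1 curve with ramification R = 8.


Riemann-Hurwitz formula: 2g' - 2 = d(2g - 2) + R
Given: d = 2, g = 1, R = 8
2g' - 2 = 2*(2*1 - 2) + 8
2g' - 2 = 2*0 + 8
2g' - 2 = 0 + 8 = 8
2g' = 10
g' = 5

5


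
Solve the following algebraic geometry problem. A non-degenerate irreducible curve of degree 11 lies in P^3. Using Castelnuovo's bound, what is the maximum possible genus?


Castelnuovo's bound: write d - 1 = m(r-1) + epsilon with 0 <= epsilon < r-1.
d - 1 = 11 - 1 = 10
r - 1 = 3 - 1 = 2
10 = 5*2 + 0, so m = 5, epsilon = 0
pi(d, r) = m(m-1)(r-1)/2 + m*epsilon
= 5*4*2/2 + 5*0
= 40/2 + 0
= 20 + 0 = 20

20


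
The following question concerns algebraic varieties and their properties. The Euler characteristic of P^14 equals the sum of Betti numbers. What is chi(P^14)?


The complex projective space P^14 has one cell in each even real dimension 0, 2, ..., 28.
The cohomology groups are H^{2k}(P^14) = Z for k = 0,...,14, and 0 otherwise.
Euler characteristic = sum of Betti numbers = 1 per even-dimensional cohomology group.
chi(P^14) = 14 + 1 = 15

15
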